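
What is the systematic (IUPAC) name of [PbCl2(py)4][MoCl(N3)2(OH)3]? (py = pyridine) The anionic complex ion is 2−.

dichlorotetrakis(pyridine)lead(IV) diazidochlorotrihydroxomolybdate(IV)

The complex anion is given as 2−; its ligand charges sum to -6, so Mo = +4.
A 1:1 salt means the cation carries the equal and opposite charge, 2+.
Cation: ligand charges sum to -2; for the ion to be 2+, Pb = +4.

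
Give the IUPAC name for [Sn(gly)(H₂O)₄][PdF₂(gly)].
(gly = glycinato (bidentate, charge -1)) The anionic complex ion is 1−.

tetraaqua(glycinato)tin(II) difluoro(glycinato)palladate(II)

Both ions are complex: the cation is named first with the plain metal name, the anion second with the -ate form; each ion's ligands are alphabetised independently.
The complex anion is given as 1−; its ligand charges sum to -3, so Pd = +2.
A 1:1 salt means the cation carries the equal and opposite charge, 1+.
Cation: ligand charges sum to -1; for the ion to be 1+, Sn = +2.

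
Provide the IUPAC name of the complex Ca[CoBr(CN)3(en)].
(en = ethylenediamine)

calcium bromotricyano(ethylenediamine)cobaltate(II)

The 1 calcium counter-ion carries a total charge of +2, so each complex ion is 2−.
Ligand charges: 3×cyano (-1 each), 1×ethylenediamine (neutral), 1×bromo (-1 each); total -4. So Co + (-4) = 2−, giving Co = +2.
Ligands are named alphabetically: bromo before cyano before ethylenediamine.
The complex ion is anionic, so cobalt takes the -ate form cobaltate(II).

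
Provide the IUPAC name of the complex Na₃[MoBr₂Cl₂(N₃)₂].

sodium diazidodibromodichloromolybdate(III)

The 3 sodium counter-ions carry a total charge of +3, so each complex ion is 3−.
Ligand charges: 2×bromo (-1 each), 2×azido (-1 each), 2×chloro (-1 each); total -6. So Mo + (-6) = 3−, giving Mo = +3.
The complex ion is anionic, so molybdenum takes the -ate form molybdate(III).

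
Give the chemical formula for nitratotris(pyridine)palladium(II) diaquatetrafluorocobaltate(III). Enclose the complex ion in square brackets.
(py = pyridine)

Cation [Pd…]: ligand charges -1, Pd(II) ⇒ ion charge 1+.
Anion [Co…]: ligand charges -4, Co(III) ⇒ ion charge 1−.
One 1+ cation balances one 1− anion.

[Pd(NO3)(py)3][CoF4(H2O)2]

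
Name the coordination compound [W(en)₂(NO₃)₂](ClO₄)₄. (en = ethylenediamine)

The 4 perchlorate counter-ions carry a total charge of -4, so each complex ion is 4+.
Ligand charges: 2×nitrato (-1 each), 2×ethylenediamine (neutral); total -2. So W + (-2) = 4+, giving W = +6.
Ligands are named alphabetically: ethylenediamine before nitrato.

bis(ethylenediamine)dinitratotungsten(VI) perchlorate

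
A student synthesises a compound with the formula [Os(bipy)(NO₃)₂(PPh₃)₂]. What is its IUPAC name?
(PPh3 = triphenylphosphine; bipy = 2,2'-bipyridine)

(2,2'-bipyridine)dinitratobis(triphenylphosphine)osmium(II)

There is no counter-ion, so the complex is neutral overall.
Ligand charges: 2×triphenylphosphine (neutral), 1×2,2'-bipyridine (neutral), 2×nitrato (-1 each); total -2. So Os + (-2) = 0, giving Os = +2.
Ligands are named alphabetically: bipyridine before nitrato before triphenylphosphine.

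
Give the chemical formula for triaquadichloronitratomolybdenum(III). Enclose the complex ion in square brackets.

Ligands: 3 aqua (H2O, neutral), 2 chloro (Cl, -1), 1 nitrato (NO3, -1). Ligand charge sum = -3.
With Mo in oxidation state +3, the complex ion is [Mo...].

[MoCl2(H2O)3(NO3)]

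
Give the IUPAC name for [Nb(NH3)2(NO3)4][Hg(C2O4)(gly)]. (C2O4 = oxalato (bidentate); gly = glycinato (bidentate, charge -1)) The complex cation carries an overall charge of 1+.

diamminetetranitratoniobium(V) (glycinato)oxalatomercurate(II)

Both ions are complex: the cation is named first with the plain metal name, the anion second with the -ate form; each ion's ligands are alphabetised independently.
The complex cation is given as 1+; its ligand charges sum to -4, so Nb = +5.
A 1:1 salt means the anion carries the equal and opposite charge, 1−.
Anion: ligand charges sum to -3; for the ion to be 1−, Hg = +2.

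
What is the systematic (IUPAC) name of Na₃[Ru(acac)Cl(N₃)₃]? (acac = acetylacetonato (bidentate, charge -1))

sodium (acetylacetonato)triazidochlororuthenate(II)

The 3 sodium counter-ions carry a total charge of +3, so each complex ion is 3−.
Ligand charges: 3×azido (-1 each), 1×chloro (-1 each), 1×acetylacetonato (-1 each); total -5. So Ru + (-5) = 3−, giving Ru = +2.
Ligands are named alphabetically: acetylacetonato before azido before chloro.
The complex ion is anionic, so ruthenium takes the -ate form ruthenate(II).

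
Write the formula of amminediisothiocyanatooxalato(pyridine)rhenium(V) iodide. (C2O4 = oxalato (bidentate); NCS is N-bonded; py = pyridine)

Ligands: 1 oxalato (C2O4, -2), 2 isothiocyanato (NCS, -1), 1 pyridine (py, neutral), 1 ammine (NH3, neutral). Ligand charge sum = -4.
Charge balance with iodide (-1) requires 1 complex ion per 1 iodide.

[Re(C2O4)(NCS)2(NH3)(py)]I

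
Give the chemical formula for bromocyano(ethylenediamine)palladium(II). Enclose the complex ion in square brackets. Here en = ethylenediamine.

[PdBr(CN)(en)]

Ligands: 1 cyano (CN, -1), 1 ethylenediamine (en, neutral), 1 bromo (Br, -1). Ligand charge sum = -2.
With Pd in oxidation state +2, the complex ion is [Pd...].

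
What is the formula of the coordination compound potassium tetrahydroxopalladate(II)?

K2[Pd(OH)4]

Ligands: 4 hydroxo (OH, -1). Ligand charge sum = -4.
With Pd in oxidation state +2, the complex ion is [Pd...]^2−.
Charge balance with potassium (+1) requires 1 complex ion per 2 potassium.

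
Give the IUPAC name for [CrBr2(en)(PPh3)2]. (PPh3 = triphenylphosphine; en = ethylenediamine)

dibromo(ethylenediamine)bis(triphenylphosphine)chromium(II)

There is no counter-ion, so the complex is neutral overall.
Ligand charges: 2×triphenylphosphine (neutral), 1×ethylenediamine (neutral), 2×bromo (-1 each); total -2. So Cr + (-2) = 0, giving Cr = +2.
Ligands are named alphabetically: bromo before ethylenediamine before triphenylphosphine.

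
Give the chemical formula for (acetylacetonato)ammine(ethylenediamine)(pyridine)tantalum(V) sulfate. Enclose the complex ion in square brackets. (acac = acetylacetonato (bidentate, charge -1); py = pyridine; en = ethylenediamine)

[Ta(acac)(en)(NH3)(py)](SO4)2

Ligands: 1 acetylacetonato (acac, -1), 1 pyridine (py, neutral), 1 ammine (NH3, neutral), 1 ethylenediamine (en, neutral). Ligand charge sum = -1.
Charge balance with sulfate (-2) requires 1 complex ion per 2 sulfate.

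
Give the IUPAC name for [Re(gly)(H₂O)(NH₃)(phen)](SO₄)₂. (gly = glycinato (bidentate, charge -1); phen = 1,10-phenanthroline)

The 2 sulfate counter-ions carry a total charge of -4, so each complex ion is 4+.
Ligand charges: 1×aqua (neutral), 1×glycinato (-1 each), 1×ammine (neutral), 1×1,10-phenanthroline (neutral); total -1. So Re + (-1) = 4+, giving Re = +5.
Ligands are named alphabetically: ammine before aqua before glycinato before phenanthroline.

ammineaqua(glycinato)(1,10-phenanthroline)rhenium(V) sulfate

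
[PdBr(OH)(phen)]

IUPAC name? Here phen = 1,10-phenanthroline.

bromohydroxo(1,10-phenanthroline)palladium(II)

There is no counter-ion, so the complex is neutral overall.
Ligand charges: 1×hydroxo (-1 each), 1×bromo (-1 each), 1×1,10-phenanthroline (neutral); total -2. So Pd + (-2) = 0, giving Pd = +2.
Ligands are named alphabetically: bromo before hydroxo before phenanthroline.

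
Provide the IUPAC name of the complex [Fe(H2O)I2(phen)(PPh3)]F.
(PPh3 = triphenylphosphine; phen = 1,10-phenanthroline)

aquadiiodo(1,10-phenanthroline)(triphenylphosphine)iron(III) fluoride

The 1 fluoride counter-ion carries a total charge of -1, so each complex ion is 1+.
Ligand charges: 1×aqua (neutral), 1×triphenylphosphine (neutral), 2×iodo (-1 each), 1×1,10-phenanthroline (neutral); total -2. So Fe + (-2) = 1+, giving Fe = +3.
Ligands are named alphabetically: aqua before iodo before phenanthroline before triphenylphosphine.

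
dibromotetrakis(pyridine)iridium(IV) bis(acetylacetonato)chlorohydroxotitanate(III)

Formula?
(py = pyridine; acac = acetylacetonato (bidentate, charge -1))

Cation [Ir…]: ligand charges -2, Ir(IV) ⇒ ion charge 2+.
Anion [Ti…]: ligand charges -4, Ti(III) ⇒ ion charge 1−.
One 2+ cation requires 2 of the 1− anion.

[IrBr2(py)4][Ti(acac)2Cl(OH)]2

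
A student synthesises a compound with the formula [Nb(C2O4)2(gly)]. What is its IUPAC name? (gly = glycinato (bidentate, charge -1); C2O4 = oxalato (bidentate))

(glycinato)dioxalatoniobium(V)

There is no counter-ion, so the complex is neutral overall.
Ligand charges: 1×glycinato (-1 each), 2×oxalato (-2 each); total -5. So Nb + (-5) = 0, giving Nb = +5.
Ligands are named alphabetically: glycinato before oxalato.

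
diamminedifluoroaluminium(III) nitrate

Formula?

Ligands: 2 ammine (NH3, neutral), 2 fluoro (F, -1). Ligand charge sum = -2.
Charge balance with nitrate (-1) requires 1 complex ion per 1 nitrate.

[AlF2(NH3)2]NO3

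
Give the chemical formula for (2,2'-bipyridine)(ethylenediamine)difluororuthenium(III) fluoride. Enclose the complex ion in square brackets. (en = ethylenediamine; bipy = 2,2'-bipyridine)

[Ru(bipy)(en)F2]F

Ligands: 1 ethylenediamine (en, neutral), 2 fluoro (F, -1), 1 2,2'-bipyridine (bipy, neutral). Ligand charge sum = -2.
With Ru in oxidation state +3, the complex ion is [Ru...]^1+.
Charge balance with fluoride (-1) requires 1 complex ion per 1 fluoride.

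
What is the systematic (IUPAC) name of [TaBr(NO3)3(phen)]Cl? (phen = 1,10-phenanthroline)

The 1 chloride counter-ion carries a total charge of -1, so each complex ion is 1+.
Ligand charges: 3×nitrato (-1 each), 1×bromo (-1 each), 1×1,10-phenanthroline (neutral); total -4. So Ta + (-4) = 1+, giving Ta = +5.
Ligands are named alphabetically: bromo before nitrato before phenanthroline.

bromotrinitrato(1,10-phenanthroline)tantalum(V) chloride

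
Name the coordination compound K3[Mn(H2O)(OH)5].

The 3 potassium counter-ions carry a total charge of +3, so each complex ion is 3−.
Ligand charges: 1×aqua (neutral), 5×hydroxo (-1 each); total -5. So Mn + (-5) = 3−, giving Mn = +2.
Ligands are named alphabetically: aqua before hydroxo.
The complex ion is anionic, so manganese takes the -ate form manganate(II).

potassium aquapentahydroxomanganate(II)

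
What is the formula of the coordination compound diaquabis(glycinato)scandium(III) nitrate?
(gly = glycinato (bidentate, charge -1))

[Sc(gly)2(H2O)2]NO3

Ligands: 2 aqua (H2O, neutral), 2 glycinato (gly, -1). Ligand charge sum = -2.
Charge balance with nitrate (-1) requires 1 complex ion per 1 nitrate.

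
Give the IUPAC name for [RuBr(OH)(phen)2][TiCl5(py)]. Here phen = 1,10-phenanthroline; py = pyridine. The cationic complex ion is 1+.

The complex cation is given as 1+; its ligand charges sum to -2, so Ru = +3.
A 1:1 salt means the anion carries the equal and opposite charge, 1−.
Anion: ligand charges sum to -5; for the ion to be 1−, Ti = +4.

bromohydroxobis(1,10-phenanthroline)ruthenium(III) pentachloro(pyridine)titanate(IV)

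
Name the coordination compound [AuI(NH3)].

There is no counter-ion, so the complex is neutral overall.
Ligand charges: 1×iodo (-1 each), 1×ammine (neutral); total -1. So Au + (-1) = 0, giving Au = +1.
Ligands are named alphabetically: ammine before iodo.

ammineiodogold(I)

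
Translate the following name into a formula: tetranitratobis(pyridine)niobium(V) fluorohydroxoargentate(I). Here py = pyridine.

[Nb(NO3)4(py)2][AgF(OH)]

Cation [Nb…]: ligand charges -4, Nb(V) ⇒ ion charge 1+.
Anion [Ag…]: ligand charges -2, Ag(I) ⇒ ion charge 1−.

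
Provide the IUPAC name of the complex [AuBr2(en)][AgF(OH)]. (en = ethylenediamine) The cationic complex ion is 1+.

dibromo(ethylenediamine)gold(III) fluorohydroxoargentate(I)

The complex cation is given as 1+; its ligand charges sum to -2, so Au = +3.
A 1:1 salt means the anion carries the equal and opposite charge, 1−.
Anion: ligand charges sum to -2; for the ion to be 1−, Ag = +1.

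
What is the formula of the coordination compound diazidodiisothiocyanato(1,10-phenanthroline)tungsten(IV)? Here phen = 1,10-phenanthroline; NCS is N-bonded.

Ligands: 2 azido (N3, -1), 1 1,10-phenanthroline (phen, neutral), 2 isothiocyanato (NCS, -1). Ligand charge sum = -4.
With W in oxidation state +4, the complex ion is [W...].

[W(N3)2(NCS)2(phen)]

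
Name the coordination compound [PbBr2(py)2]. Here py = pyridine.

dibromobis(pyridine)lead(II)

There is no counter-ion, so the complex is neutral overall.
Ligand charges: 2×pyridine (neutral), 2×bromo (-1 each); total -2. So Pb + (-2) = 0, giving Pb = +2.
Ligands are named alphabetically: bromo before pyridine.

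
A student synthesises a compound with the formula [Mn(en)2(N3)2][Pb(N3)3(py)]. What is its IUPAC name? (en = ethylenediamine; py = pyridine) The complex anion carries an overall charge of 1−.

The complex anion is given as 1−; its ligand charges sum to -3, so Pb = +2.
A 1:1 salt means the cation carries the equal and opposite charge, 1+.
Cation: ligand charges sum to -2; for the ion to be 1+, Mn = +3.

diazidobis(ethylenediamine)manganese(III) triazido(pyridine)plumbate(II)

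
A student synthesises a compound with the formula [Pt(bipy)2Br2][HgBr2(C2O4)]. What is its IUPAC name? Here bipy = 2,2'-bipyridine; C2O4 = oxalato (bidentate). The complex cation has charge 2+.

Both ions are complex: the cation is named first with the plain metal name, the anion second with the -ate form; each ion's ligands are alphabetised independently.
The complex cation is given as 2+; its ligand charges sum to -2, so Pt = +4.
A 1:1 salt means the anion carries the equal and opposite charge, 2−.
Anion: ligand charges sum to -4; for the ion to be 2−, Hg = +2.

bis(2,2'-bipyridine)dibromoplatinum(IV) dibromooxalatomercurate(II)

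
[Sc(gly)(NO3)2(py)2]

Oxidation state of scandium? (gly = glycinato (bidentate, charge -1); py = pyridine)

+3

No counter-ion: the bracketed complex is neutral.
Ligand charges: 1×gly = -1; 2×py neutral; 2×NO3 = -2; sum -3.
Sc + (-3) = 0 ⇒ Sc is +3.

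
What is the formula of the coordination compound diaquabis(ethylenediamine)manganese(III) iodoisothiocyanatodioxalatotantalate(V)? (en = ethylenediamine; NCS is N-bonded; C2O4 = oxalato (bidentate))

Cation [Mn…]: ligand charges 0, Mn(III) ⇒ ion charge 3+.
Anion [Ta…]: ligand charges -6, Ta(V) ⇒ ion charge 1−.

[Mn(en)2(H2O)2][Ta(C2O4)2I(NCS)]3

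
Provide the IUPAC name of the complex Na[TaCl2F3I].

The 1 sodium counter-ion carries a total charge of +1, so each complex ion is 1−.
Ligand charges: 3×fluoro (-1 each), 2×chloro (-1 each), 1×iodo (-1 each); total -6. So Ta + (-6) = 1−, giving Ta = +5.
The complex ion is anionic, so tantalum takes the -ate form tantalate(V).

sodium dichlorotrifluoroiodotantalate(V)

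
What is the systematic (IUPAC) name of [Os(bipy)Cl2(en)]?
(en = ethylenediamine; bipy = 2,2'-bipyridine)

(2,2'-bipyridine)dichloro(ethylenediamine)osmium(II)

There is no counter-ion, so the complex is neutral overall.
Ligand charges: 1×ethylenediamine (neutral), 2×chloro (-1 each), 1×2,2'-bipyridine (neutral); total -2. So Os + (-2) = 0, giving Os = +2.
Ligands are named alphabetically: bipyridine before chloro before ethylenediamine.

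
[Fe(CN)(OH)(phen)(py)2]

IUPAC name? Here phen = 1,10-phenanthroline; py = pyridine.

cyanohydroxo(1,10-phenanthroline)bis(pyridine)iron(II)

There is no counter-ion, so the complex is neutral overall.
Ligand charges: 1×cyano (-1 each), 1×1,10-phenanthroline (neutral), 1×hydroxo (-1 each), 2×pyridine (neutral); total -2. So Fe + (-2) = 0, giving Fe = +2.
Ligands are named alphabetically: cyano before hydroxo before phenanthroline before pyridine.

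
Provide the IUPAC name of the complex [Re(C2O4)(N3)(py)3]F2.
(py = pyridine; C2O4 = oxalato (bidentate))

azidooxalatotris(pyridine)rhenium(V) fluoride

The 2 fluoride counter-ions carry a total charge of -2, so each complex ion is 2+.
Ligand charges: 1×azido (-1 each), 3×pyridine (neutral), 1×oxalato (-2 each); total -3. So Re + (-3) = 2+, giving Re = +5.
Ligands are named alphabetically: azido before oxalato before pyridine.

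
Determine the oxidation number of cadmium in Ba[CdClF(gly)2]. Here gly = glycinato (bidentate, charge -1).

+2

1 barium outside the brackets (+2 each) → the complex ion is 2−.
Ligand charges: 2×gly = -2; 1×Cl = -1; 1×F = -1; sum -4.
Cd + (-4) = 2− ⇒ Cd is +2.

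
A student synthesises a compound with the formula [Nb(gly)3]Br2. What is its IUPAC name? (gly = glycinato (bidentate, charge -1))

The 2 bromide counter-ions carry a total charge of -2, so each complex ion is 2+.
Ligand charges: 3×glycinato (-1 each); total -3. So Nb + (-3) = 2+, giving Nb = +5.

tris(glycinato)niobium(V) bromide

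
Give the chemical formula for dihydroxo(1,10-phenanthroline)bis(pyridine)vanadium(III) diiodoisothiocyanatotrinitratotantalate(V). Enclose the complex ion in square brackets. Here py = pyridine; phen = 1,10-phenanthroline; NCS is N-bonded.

Cation [V…]: ligand charges -2, V(III) ⇒ ion charge 1+.
Anion [Ta…]: ligand charges -6, Ta(V) ⇒ ion charge 1−.
One 1+ cation balances one 1− anion.

[V(OH)2(phen)(py)2][TaI2(NCS)(NO3)3]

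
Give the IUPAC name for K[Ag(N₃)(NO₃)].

The 1 potassium counter-ion carries a total charge of +1, so each complex ion is 1−.
Ligand charges: 1×nitrato (-1 each), 1×azido (-1 each); total -2. So Ag + (-2) = 1−, giving Ag = +1.
Ligands are named alphabetically: azido before nitrato.
The complex ion is anionic, so silver takes the -ate form argentate(I).

potassium azidonitratoargentate(I)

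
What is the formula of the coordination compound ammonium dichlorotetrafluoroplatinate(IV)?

(NH4)2[PtCl2F4]

Ligands: 4 fluoro (F, -1), 2 chloro (Cl, -1). Ligand charge sum = -6.
With Pt in oxidation state +4, the complex ion is [Pt...]^2−.
Charge balance with ammonium (+1) requires 1 complex ion per 2 ammonium.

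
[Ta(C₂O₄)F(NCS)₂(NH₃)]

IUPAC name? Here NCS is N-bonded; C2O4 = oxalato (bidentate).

amminefluorodiisothiocyanatooxalatotantalum(V)

There is no counter-ion, so the complex is neutral overall.
Ligand charges: 2×isothiocyanato (-1 each), 1×oxalato (-2 each), 1×ammine (neutral), 1×fluoro (-1 each); total -5. So Ta + (-5) = 0, giving Ta = +5.
Ligands are named alphabetically: ammine before fluoro before isothiocyanato before oxalato.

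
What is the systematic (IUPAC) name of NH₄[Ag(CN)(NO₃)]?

The 1 ammonium counter-ion carries a total charge of +1, so each complex ion is 1−.
Ligand charges: 1×nitrato (-1 each), 1×cyano (-1 each); total -2. So Ag + (-2) = 1−, giving Ag = +1.
Ligands are named alphabetically: cyano before nitrato.
The complex ion is anionic, so silver takes the -ate form argentate(I).

ammonium cyanonitratoargentate(I)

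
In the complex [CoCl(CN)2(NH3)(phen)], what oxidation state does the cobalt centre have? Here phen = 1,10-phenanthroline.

No counter-ion: the bracketed complex is neutral.
Ligand charges: 1×phen neutral; 2×CN = -2; 1×NH3 neutral; 1×Cl = -1; sum -3.
Co + (-3) = 0 ⇒ Co is +3.

+3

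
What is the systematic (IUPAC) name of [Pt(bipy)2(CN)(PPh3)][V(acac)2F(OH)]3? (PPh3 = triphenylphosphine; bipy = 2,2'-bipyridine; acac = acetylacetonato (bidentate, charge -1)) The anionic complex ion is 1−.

bis(2,2'-bipyridine)cyano(triphenylphosphine)platinum(IV) bis(acetylacetonato)fluorohydroxovanadate(III)

Both ions are complex: the cation is named first with the plain metal name, the anion second with the -ate form; each ion's ligands are alphabetised independently.
The complex anion is given as 1−; its ligand charges sum to -4, so V = +3.
With 3 anions per cation, the cation must be 3×1 = 3+.
Cation: ligand charges sum to -1; for the ion to be 3+, Pt = +4.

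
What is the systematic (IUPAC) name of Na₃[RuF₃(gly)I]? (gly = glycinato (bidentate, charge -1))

The 3 sodium counter-ions carry a total charge of +3, so each complex ion is 3−.
Ligand charges: 1×glycinato (-1 each), 1×iodo (-1 each), 3×fluoro (-1 each); total -5. So Ru + (-5) = 3−, giving Ru = +2.
Ligands are named alphabetically: fluoro before glycinato before iodo.
The complex ion is anionic, so ruthenium takes the -ate form ruthenate(II).

sodium trifluoro(glycinato)iodoruthenate(II)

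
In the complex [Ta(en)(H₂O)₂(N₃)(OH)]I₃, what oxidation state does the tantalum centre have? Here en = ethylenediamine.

3 iodide outside the brackets (-1 each) → the complex ion is 3+.
Ligand charges: 1×en neutral; 2×H2O neutral; 1×OH = -1; 1×N3 = -1; sum -2.
Ta + (-2) = 3+ ⇒ Ta is +5.

+5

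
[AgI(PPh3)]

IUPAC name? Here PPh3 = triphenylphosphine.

iodo(triphenylphosphine)silver(I)

There is no counter-ion, so the complex is neutral overall.
Ligand charges: 1×iodo (-1 each), 1×triphenylphosphine (neutral); total -1. So Ag + (-1) = 0, giving Ag = +1.
Ligands are named alphabetically: iodo before triphenylphosphine.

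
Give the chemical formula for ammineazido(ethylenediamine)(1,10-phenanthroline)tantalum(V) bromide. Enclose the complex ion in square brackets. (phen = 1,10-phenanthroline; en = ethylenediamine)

[Ta(en)(N3)(NH3)(phen)]Br4

Ligands: 1 1,10-phenanthroline (phen, neutral), 1 ammine (NH3, neutral), 1 ethylenediamine (en, neutral), 1 azido (N3, -1). Ligand charge sum = -1.
Charge balance with bromide (-1) requires 1 complex ion per 4 bromide.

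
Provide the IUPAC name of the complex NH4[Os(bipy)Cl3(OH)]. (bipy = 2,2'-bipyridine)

ammonium (2,2'-bipyridine)trichlorohydroxoosmate(III)

The 1 ammonium counter-ion carries a total charge of +1, so each complex ion is 1−.
Ligand charges: 1×hydroxo (-1 each), 3×chloro (-1 each), 1×2,2'-bipyridine (neutral); total -4. So Os + (-4) = 1−, giving Os = +3.
Ligands are named alphabetically: bipyridine before chloro before hydroxo.
The complex ion is anionic, so osmium takes the -ate form osmate(III).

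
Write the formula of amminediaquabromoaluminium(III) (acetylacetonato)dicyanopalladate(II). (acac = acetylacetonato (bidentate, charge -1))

Cation [Al…]: ligand charges -1, Al(III) ⇒ ion charge 2+.
Anion [Pd…]: ligand charges -3, Pd(II) ⇒ ion charge 1−.
One 2+ cation requires 2 of the 1− anion.

[AlBr(H2O)2(NH3)][Pd(acac)(CN)2]2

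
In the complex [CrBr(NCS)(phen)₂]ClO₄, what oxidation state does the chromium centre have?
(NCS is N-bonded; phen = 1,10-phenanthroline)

1 perchlorate outside the brackets (-1 each) → the complex ion is 1+.
Ligand charges: 1×NCS = -1; 2×phen neutral; 1×Br = -1; sum -2.
Cr + (-2) = 1+ ⇒ Cr is +3.

+3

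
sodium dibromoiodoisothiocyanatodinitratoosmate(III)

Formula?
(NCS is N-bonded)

Na3[OsBr2I(NCS)(NO3)2]

Ligands: 1 isothiocyanato (NCS, -1), 1 iodo (I, -1), 2 bromo (Br, -1), 2 nitrato (NO3, -1). Ligand charge sum = -6.
With Os in oxidation state +3, the complex ion is [Os...]^3−.
Charge balance with sodium (+1) requires 1 complex ion per 3 sodium.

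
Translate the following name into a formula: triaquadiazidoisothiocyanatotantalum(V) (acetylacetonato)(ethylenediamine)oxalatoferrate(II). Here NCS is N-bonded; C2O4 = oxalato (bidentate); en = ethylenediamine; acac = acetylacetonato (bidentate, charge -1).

[Ta(H2O)3(N3)2(NCS)][Fe(acac)(C2O4)(en)]2

Cation [Ta…]: ligand charges -3, Ta(V) ⇒ ion charge 2+.
Anion [Fe…]: ligand charges -3, Fe(II) ⇒ ion charge 1−.
One 2+ cation requires 2 of the 1− anion.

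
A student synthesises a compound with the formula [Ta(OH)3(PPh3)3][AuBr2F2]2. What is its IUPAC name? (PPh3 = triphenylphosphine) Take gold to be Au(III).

trihydroxotris(triphenylphosphine)tantalum(V) dibromodifluoroaurate(III)

Both ions are complex: the cation is named first with the plain metal name, the anion second with the -ate form; each ion's ligands are alphabetised independently.
Au is given as +3; the anion's ligand charges sum to -4, so the complex anion is 1−.
With 2 anions per cation, the cation must be 2×1 = 2+.
Cation: ligand charges sum to -3; for the ion to be 2+, Ta = +5.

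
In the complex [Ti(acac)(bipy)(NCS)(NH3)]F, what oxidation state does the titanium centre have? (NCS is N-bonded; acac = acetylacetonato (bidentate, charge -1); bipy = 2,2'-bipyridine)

+3

1 fluoride outside the brackets (-1 each) → the complex ion is 1+.
Ligand charges: 1×NH3 neutral; 1×NCS = -1; 1×acac = -1; 1×bipy neutral; sum -2.
Ti + (-2) = 1+ ⇒ Ti is +3.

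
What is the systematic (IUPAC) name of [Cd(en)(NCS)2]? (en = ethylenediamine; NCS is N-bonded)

(ethylenediamine)diisothiocyanatocadmium(II)

There is no counter-ion, so the complex is neutral overall.
Ligand charges: 1×ethylenediamine (neutral), 2×isothiocyanato (-1 each); total -2. So Cd + (-2) = 0, giving Cd = +2.
Ligands are named alphabetically: ethylenediamine before isothiocyanato.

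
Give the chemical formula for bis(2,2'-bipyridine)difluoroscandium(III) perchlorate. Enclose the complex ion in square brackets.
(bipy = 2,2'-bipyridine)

[Sc(bipy)2F2]ClO4

Ligands: 2 2,2'-bipyridine (bipy, neutral), 2 fluoro (F, -1). Ligand charge sum = -2.
Charge balance with perchlorate (-1) requires 1 complex ion per 1 perchlorate.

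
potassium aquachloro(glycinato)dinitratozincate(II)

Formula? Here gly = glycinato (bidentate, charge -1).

Ligands: 1 chloro (Cl, -1), 2 nitrato (NO3, -1), 1 glycinato (gly, -1), 1 aqua (H2O, neutral). Ligand charge sum = -4.
With Zn in oxidation state +2, the complex ion is [Zn...]^2−.
Charge balance with potassium (+1) requires 1 complex ion per 2 potassium.

K2[ZnCl(gly)(H2O)(NO3)2]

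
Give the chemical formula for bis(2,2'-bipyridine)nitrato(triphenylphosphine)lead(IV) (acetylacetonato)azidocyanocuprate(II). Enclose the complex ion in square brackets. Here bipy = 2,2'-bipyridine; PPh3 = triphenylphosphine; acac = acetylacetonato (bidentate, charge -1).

[Pb(bipy)2(NO3)(PPh3)][Cu(acac)(CN)(N3)]3

Cation [Pb…]: ligand charges -1, Pb(IV) ⇒ ion charge 3+.
Anion [Cu…]: ligand charges -3, Cu(II) ⇒ ion charge 1−.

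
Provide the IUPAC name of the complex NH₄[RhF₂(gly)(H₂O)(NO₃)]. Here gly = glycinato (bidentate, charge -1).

The 1 ammonium counter-ion carries a total charge of +1, so each complex ion is 1−.
Ligand charges: 2×fluoro (-1 each), 1×glycinato (-1 each), 1×aqua (neutral), 1×nitrato (-1 each); total -4. So Rh + (-4) = 1−, giving Rh = +3.
Ligands are named alphabetically: aqua before fluoro before glycinato before nitrato.
The complex ion is anionic, so rhodium takes the -ate form rhodate(III).

ammonium aquadifluoro(glycinato)nitratorhodate(III)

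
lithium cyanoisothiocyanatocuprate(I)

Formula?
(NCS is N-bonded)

Ligands: 1 isothiocyanato (NCS, -1), 1 cyano (CN, -1). Ligand charge sum = -2.
With Cu in oxidation state +1, the complex ion is [Cu...]^1−.
Charge balance with lithium (+1) requires 1 complex ion per 1 lithium.

Li[Cu(CN)(NCS)]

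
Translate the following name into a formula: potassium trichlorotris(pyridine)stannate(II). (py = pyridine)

Ligands: 3 chloro (Cl, -1), 3 pyridine (py, neutral). Ligand charge sum = -3.
With Sn in oxidation state +2, the complex ion is [Sn...]^1−.
Charge balance with potassium (+1) requires 1 complex ion per 1 potassium.

K[SnCl3(py)3]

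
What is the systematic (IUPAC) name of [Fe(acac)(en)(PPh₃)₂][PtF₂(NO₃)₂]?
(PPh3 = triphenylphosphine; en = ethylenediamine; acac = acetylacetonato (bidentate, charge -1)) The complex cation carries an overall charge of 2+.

(acetylacetonato)(ethylenediamine)bis(triphenylphosphine)iron(III) difluorodinitratoplatinate(II)

Both ions are complex: the cation is named first with the plain metal name, the anion second with the -ate form; each ion's ligands are alphabetised independently.
The complex cation is given as 2+; its ligand charges sum to -1, so Fe = +3.
A 1:1 salt means the anion carries the equal and opposite charge, 2−.
Anion: ligand charges sum to -4; for the ion to be 2−, Pt = +2.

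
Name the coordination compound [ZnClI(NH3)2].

diamminechloroiodozinc(II)

There is no counter-ion, so the complex is neutral overall.
Ligand charges: 2×ammine (neutral), 1×chloro (-1 each), 1×iodo (-1 each); total -2. So Zn + (-2) = 0, giving Zn = +2.
Ligands are named alphabetically: ammine before chloro before iodo.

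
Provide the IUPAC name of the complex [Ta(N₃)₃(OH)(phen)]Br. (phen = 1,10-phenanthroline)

triazidohydroxo(1,10-phenanthroline)tantalum(V) bromide

The 1 bromide counter-ion carries a total charge of -1, so each complex ion is 1+.
Ligand charges: 1×hydroxo (-1 each), 1×1,10-phenanthroline (neutral), 3×azido (-1 each); total -4. So Ta + (-4) = 1+, giving Ta = +5.
Ligands are named alphabetically: azido before hydroxo before phenanthroline.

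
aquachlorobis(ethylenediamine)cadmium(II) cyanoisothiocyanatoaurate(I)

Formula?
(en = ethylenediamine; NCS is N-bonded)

Cation [Cd…]: ligand charges -1, Cd(II) ⇒ ion charge 1+.
Anion [Au…]: ligand charges -2, Au(I) ⇒ ion charge 1−.

[CdCl(en)2(H2O)][Au(CN)(NCS)]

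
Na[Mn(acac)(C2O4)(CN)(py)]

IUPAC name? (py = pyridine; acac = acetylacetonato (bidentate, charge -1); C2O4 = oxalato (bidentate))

The 1 sodium counter-ion carries a total charge of +1, so each complex ion is 1−.
Ligand charges: 1×pyridine (neutral), 1×acetylacetonato (-1 each), 1×cyano (-1 each), 1×oxalato (-2 each); total -4. So Mn + (-4) = 1−, giving Mn = +3.
Ligands are named alphabetically: acetylacetonato before cyano before oxalato before pyridine.
The complex ion is anionic, so manganese takes the -ate form manganate(III).

sodium (acetylacetonato)cyanooxalato(pyridine)manganate(III)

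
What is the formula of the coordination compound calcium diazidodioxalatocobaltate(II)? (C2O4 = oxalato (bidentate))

Ca2[Co(C2O4)2(N3)2]

Ligands: 2 azido (N3, -1), 2 oxalato (C2O4, -2). Ligand charge sum = -6.
With Co in oxidation state +2, the complex ion is [Co...]^4−.
Charge balance with calcium (+2) requires 1 complex ion per 2 calcium.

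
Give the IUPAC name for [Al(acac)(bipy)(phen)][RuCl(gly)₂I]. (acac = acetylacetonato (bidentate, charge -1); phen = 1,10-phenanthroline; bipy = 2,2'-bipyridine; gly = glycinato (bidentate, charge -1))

(acetylacetonato)(2,2'-bipyridine)(1,10-phenanthroline)aluminium(III) chlorobis(glycinato)iodoruthenate(II)

Both ions are complex: the cation is named first with the plain metal name, the anion second with the -ate form; each ion's ligands are alphabetised independently.
Aluminium is always +3 in its complexes; the cation's ligand charges sum to -1, so the complex cation is 2+.
A 1:1 salt means the anion carries the equal and opposite charge, 2−.
Anion: ligand charges sum to -4; for the ion to be 2−, Ru = +2.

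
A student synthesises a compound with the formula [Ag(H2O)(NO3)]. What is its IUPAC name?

aquanitratosilver(I)

There is no counter-ion, so the complex is neutral overall.
Ligand charges: 1×nitrato (-1 each), 1×aqua (neutral); total -1. So Ag + (-1) = 0, giving Ag = +1.
Ligands are named alphabetically: aqua before nitrato.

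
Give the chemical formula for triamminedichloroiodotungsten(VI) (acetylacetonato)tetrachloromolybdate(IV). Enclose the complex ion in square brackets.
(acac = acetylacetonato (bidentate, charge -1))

[WCl2I(NH3)3][Mo(acac)Cl4]3

Cation [W…]: ligand charges -3, W(VI) ⇒ ion charge 3+.
Anion [Mo…]: ligand charges -5, Mo(IV) ⇒ ion charge 1−.
One 3+ cation requires 3 of the 1− anion.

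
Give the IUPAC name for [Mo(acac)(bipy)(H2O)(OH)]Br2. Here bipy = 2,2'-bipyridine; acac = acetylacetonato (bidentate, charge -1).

The 2 bromide counter-ions carry a total charge of -2, so each complex ion is 2+.
Ligand charges: 1×2,2'-bipyridine (neutral), 1×hydroxo (-1 each), 1×aqua (neutral), 1×acetylacetonato (-1 each); total -2. So Mo + (-2) = 2+, giving Mo = +4.
Ligands are named alphabetically: acetylacetonato before aqua before bipyridine before hydroxo.

(acetylacetonato)aqua(2,2'-bipyridine)hydroxomolybdenum(IV) bromide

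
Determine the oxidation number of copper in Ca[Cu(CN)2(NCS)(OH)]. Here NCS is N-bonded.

1 calcium outside the brackets (+2 each) → the complex ion is 2−.
Ligand charges: 2×CN = -2; 1×NCS = -1; 1×OH = -1; sum -4.
Cu + (-4) = 2− ⇒ Cu is +2.

+2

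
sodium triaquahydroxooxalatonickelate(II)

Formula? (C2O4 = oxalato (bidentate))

Na[Ni(C2O4)(H2O)3(OH)]

Ligands: 1 hydroxo (OH, -1), 1 oxalato (C2O4, -2), 3 aqua (H2O, neutral). Ligand charge sum = -3.
With Ni in oxidation state +2, the complex ion is [Ni...]^1−.
Charge balance with sodium (+1) requires 1 complex ion per 1 sodium.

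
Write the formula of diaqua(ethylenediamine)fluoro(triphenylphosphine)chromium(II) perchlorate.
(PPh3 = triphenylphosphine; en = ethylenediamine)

[Cr(en)F(H2O)2(PPh3)]ClO4

Ligands: 1 triphenylphosphine (PPh3, neutral), 1 fluoro (F, -1), 1 ethylenediamine (en, neutral), 2 aqua (H2O, neutral). Ligand charge sum = -1.
Charge balance with perchlorate (-1) requires 1 complex ion per 1 perchlorate.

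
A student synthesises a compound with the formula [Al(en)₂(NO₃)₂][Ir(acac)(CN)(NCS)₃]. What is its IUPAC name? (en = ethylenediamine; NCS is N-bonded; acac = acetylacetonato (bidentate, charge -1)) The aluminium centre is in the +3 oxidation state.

Both ions are complex: the cation is named first with the plain metal name, the anion second with the -ate form; each ion's ligands are alphabetised independently.
Al is given as +3; the cation's ligand charges sum to -2, so the complex cation is 1+.
A 1:1 salt means the anion carries the equal and opposite charge, 1−.
Anion: ligand charges sum to -5; for the ion to be 1−, Ir = +4.

bis(ethylenediamine)dinitratoaluminium(III) (acetylacetonato)cyanotriisothiocyanatoiridate(IV)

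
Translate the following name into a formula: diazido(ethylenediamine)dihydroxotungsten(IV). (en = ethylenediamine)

[W(en)(N3)2(OH)2]

Ligands: 2 hydroxo (OH, -1), 2 azido (N3, -1), 1 ethylenediamine (en, neutral). Ligand charge sum = -4.
With W in oxidation state +4, the complex ion is [W...].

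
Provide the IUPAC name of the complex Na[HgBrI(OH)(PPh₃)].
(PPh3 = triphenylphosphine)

sodium bromohydroxoiodo(triphenylphosphine)mercurate(II)

The 1 sodium counter-ion carries a total charge of +1, so each complex ion is 1−.
Ligand charges: 1×hydroxo (-1 each), 1×iodo (-1 each), 1×bromo (-1 each), 1×triphenylphosphine (neutral); total -3. So Hg + (-3) = 1−, giving Hg = +2.
The complex ion is anionic, so mercury takes the -ate form mercurate(II).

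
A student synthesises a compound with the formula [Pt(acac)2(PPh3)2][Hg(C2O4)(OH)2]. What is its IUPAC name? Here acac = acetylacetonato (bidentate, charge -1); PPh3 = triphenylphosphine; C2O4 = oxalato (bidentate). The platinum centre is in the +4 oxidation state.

Pt is given as +4; the cation's ligand charges sum to -2, so the complex cation is 2+.
A 1:1 salt means the anion carries the equal and opposite charge, 2−.
Anion: ligand charges sum to -4; for the ion to be 2−, Hg = +2.

bis(acetylacetonato)bis(triphenylphosphine)platinum(IV) dihydroxooxalatomercurate(II)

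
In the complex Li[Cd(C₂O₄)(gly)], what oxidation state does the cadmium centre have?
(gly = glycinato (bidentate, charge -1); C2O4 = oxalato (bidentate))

+2

1 lithium outside the brackets (+1 each) → the complex ion is 1−.
Ligand charges: 1×gly = -1; 1×C2O4 = -2; sum -3.
Cd + (-3) = 1− ⇒ Cd is +2.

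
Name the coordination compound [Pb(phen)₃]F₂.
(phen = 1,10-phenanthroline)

tris(1,10-phenanthroline)lead(II) fluoride

The 2 fluoride counter-ions carry a total charge of -2, so each complex ion is 2+.
Ligand charges: 3×1,10-phenanthroline (neutral); total 0. So Pb + (0) = 2+, giving Pb = +2.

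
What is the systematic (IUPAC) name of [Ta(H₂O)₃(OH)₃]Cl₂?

triaquatrihydroxotantalum(V) chloride

The 2 chloride counter-ions carry a total charge of -2, so each complex ion is 2+.
Ligand charges: 3×aqua (neutral), 3×hydroxo (-1 each); total -3. So Ta + (-3) = 2+, giving Ta = +5.
Ligands are named alphabetically: aqua before hydroxo.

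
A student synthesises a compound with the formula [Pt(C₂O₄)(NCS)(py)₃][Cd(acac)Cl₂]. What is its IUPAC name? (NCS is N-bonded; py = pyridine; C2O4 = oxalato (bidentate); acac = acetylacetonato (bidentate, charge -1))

Both ions are complex: the cation is named first with the plain metal name, the anion second with the -ate form; each ion's ligands are alphabetised independently.
Cadmium is always +2 in its complexes; the anion's ligand charges sum to -3, so the complex anion is 1−.
A 1:1 salt means the cation carries the equal and opposite charge, 1+.
Cation: ligand charges sum to -3; for the ion to be 1+, Pt = +4.

isothiocyanatooxalatotris(pyridine)platinum(IV) (acetylacetonato)dichlorocadmate(II)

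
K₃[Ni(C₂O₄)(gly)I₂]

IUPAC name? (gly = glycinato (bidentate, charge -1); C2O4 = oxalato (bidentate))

The 3 potassium counter-ions carry a total charge of +3, so each complex ion is 3−.
Ligand charges: 1×glycinato (-1 each), 1×oxalato (-2 each), 2×iodo (-1 each); total -5. So Ni + (-5) = 3−, giving Ni = +2.
Ligands are named alphabetically: glycinato before iodo before oxalato.
The complex ion is anionic, so nickel takes the -ate form nickelate(II).

potassium (glycinato)diiodooxalatonickelate(II)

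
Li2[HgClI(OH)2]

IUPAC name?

lithium chlorodihydroxoiodomercurate(II)

The 2 lithium counter-ions carry a total charge of +2, so each complex ion is 2−.
Ligand charges: 1×chloro (-1 each), 1×iodo (-1 each), 2×hydroxo (-1 each); total -4. So Hg + (-4) = 2−, giving Hg = +2.
The complex ion is anionic, so mercury takes the -ate form mercurate(II).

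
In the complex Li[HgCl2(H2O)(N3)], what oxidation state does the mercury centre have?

1 lithium outside the brackets (+1 each) → the complex ion is 1−.
Ligand charges: 1×H2O neutral; 1×N3 = -1; 2×Cl = -2; sum -3.
Hg + (-3) = 1− ⇒ Hg is +2.

+2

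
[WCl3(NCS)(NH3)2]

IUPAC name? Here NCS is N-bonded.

diamminetrichloroisothiocyanatotungsten(IV)

There is no counter-ion, so the complex is neutral overall.
Ligand charges: 3×chloro (-1 each), 1×isothiocyanato (-1 each), 2×ammine (neutral); total -4. So W + (-4) = 0, giving W = +4.
Ligands are named alphabetically: ammine before chloro before isothiocyanato.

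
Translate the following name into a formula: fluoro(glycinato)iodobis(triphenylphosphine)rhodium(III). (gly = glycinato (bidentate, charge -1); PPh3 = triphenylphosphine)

Ligands: 1 iodo (I, -1), 1 glycinato (gly, -1), 2 triphenylphosphine (PPh3, neutral), 1 fluoro (F, -1). Ligand charge sum = -3.
With Rh in oxidation state +3, the complex ion is [Rh...].

[RhF(gly)I(PPh3)2]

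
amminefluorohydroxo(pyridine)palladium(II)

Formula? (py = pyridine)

[PdF(NH3)(OH)(py)]

Ligands: 1 ammine (NH3, neutral), 1 fluoro (F, -1), 1 hydroxo (OH, -1), 1 pyridine (py, neutral). Ligand charge sum = -2.
With Pd in oxidation state +2, the complex ion is [Pd...].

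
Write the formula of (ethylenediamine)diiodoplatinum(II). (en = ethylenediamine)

[Pt(en)I2]

Ligands: 2 iodo (I, -1), 1 ethylenediamine (en, neutral). Ligand charge sum = -2.
With Pt in oxidation state +2, the complex ion is [Pt...].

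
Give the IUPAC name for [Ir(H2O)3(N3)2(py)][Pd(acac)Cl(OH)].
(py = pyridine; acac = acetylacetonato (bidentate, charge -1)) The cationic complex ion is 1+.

The complex cation is given as 1+; its ligand charges sum to -2, so Ir = +3.
A 1:1 salt means the anion carries the equal and opposite charge, 1−.
Anion: ligand charges sum to -3; for the ion to be 1−, Pd = +2.

triaquadiazido(pyridine)iridium(III) (acetylacetonato)chlorohydroxopalladate(II)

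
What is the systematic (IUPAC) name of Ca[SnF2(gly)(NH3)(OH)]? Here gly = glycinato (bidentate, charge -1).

calcium amminedifluoro(glycinato)hydroxostannate(II)

The 1 calcium counter-ion carries a total charge of +2, so each complex ion is 2−.
Ligand charges: 1×hydroxo (-1 each), 1×glycinato (-1 each), 2×fluoro (-1 each), 1×ammine (neutral); total -4. So Sn + (-4) = 2−, giving Sn = +2.
Ligands are named alphabetically: ammine before fluoro before glycinato before hydroxo.
The complex ion is anionic, so tin takes the -ate form stannate(II).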